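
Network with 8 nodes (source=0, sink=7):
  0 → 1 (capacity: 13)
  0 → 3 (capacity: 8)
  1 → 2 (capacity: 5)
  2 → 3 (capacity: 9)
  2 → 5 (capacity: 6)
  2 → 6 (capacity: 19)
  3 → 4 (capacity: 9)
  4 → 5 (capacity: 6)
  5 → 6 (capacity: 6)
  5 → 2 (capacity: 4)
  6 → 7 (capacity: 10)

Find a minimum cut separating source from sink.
Min cut value = 10, edges: (6,7)

Min cut value: 10
Partition: S = [0, 1, 2, 3, 4, 5, 6], T = [7]
Cut edges: (6,7)

By max-flow min-cut theorem, max flow = min cut = 10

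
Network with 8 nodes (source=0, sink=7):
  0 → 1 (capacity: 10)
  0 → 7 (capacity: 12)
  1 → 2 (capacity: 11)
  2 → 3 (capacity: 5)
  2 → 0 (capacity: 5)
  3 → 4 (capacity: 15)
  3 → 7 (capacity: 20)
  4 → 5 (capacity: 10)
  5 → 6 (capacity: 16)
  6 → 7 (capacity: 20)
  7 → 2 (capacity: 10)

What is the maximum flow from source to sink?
Maximum flow = 17

Max flow: 17

Flow assignment:
  0 → 1: 5/10
  0 → 7: 12/12
  1 → 2: 5/11
  2 → 3: 5/5
  3 → 7: 5/20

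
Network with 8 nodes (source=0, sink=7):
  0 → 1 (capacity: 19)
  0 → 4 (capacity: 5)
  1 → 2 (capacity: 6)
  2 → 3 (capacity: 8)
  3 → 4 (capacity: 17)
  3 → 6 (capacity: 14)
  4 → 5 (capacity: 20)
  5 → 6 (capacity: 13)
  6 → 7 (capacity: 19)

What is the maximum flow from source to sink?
Maximum flow = 11

Max flow: 11

Flow assignment:
  0 → 1: 6/19
  0 → 4: 5/5
  1 → 2: 6/6
  2 → 3: 6/8
  3 → 6: 6/14
  4 → 5: 5/20
  5 → 6: 5/13
  6 → 7: 11/19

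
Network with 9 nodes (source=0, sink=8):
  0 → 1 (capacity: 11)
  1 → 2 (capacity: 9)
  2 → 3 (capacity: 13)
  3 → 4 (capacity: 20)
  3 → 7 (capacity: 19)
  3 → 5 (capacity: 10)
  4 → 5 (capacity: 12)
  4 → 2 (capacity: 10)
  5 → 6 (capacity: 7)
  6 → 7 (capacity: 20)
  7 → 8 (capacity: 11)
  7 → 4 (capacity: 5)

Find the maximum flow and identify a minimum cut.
Max flow = 9, Min cut edges: (1,2)

Maximum flow: 9
Minimum cut: (1,2)
Partition: S = [0, 1], T = [2, 3, 4, 5, 6, 7, 8]

Max-flow min-cut theorem verified: both equal 9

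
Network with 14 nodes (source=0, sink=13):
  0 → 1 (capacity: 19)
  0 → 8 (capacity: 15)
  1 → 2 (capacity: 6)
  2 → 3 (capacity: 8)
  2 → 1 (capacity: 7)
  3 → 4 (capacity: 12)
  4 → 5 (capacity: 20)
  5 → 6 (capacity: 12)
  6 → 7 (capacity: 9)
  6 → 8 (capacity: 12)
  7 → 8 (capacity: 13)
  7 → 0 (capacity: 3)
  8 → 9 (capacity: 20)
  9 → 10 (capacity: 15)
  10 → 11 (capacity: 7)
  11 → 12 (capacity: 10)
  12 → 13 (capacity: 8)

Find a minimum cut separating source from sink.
Min cut value = 7, edges: (10,11)

Min cut value: 7
Partition: S = [0, 1, 2, 3, 4, 5, 6, 7, 8, 9, 10], T = [11, 12, 13]
Cut edges: (10,11)

By max-flow min-cut theorem, max flow = min cut = 7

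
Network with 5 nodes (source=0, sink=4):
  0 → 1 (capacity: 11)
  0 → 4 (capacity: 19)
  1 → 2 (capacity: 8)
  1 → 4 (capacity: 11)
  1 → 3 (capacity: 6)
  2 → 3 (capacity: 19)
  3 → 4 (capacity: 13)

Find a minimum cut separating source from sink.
Min cut value = 30, edges: (0,1), (0,4)

Min cut value: 30
Partition: S = [0], T = [1, 2, 3, 4]
Cut edges: (0,1), (0,4)

By max-flow min-cut theorem, max flow = min cut = 30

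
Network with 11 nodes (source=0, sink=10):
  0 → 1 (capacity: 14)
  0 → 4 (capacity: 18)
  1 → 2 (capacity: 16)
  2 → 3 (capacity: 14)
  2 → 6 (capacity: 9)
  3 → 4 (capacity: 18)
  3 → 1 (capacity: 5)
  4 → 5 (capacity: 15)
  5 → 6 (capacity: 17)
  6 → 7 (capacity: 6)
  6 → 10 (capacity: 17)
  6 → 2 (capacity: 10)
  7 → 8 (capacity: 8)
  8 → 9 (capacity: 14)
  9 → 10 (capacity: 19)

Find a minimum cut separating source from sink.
Min cut value = 23, edges: (6,7), (6,10)

Min cut value: 23
Partition: S = [0, 1, 2, 3, 4, 5, 6], T = [7, 8, 9, 10]
Cut edges: (6,7), (6,10)

By max-flow min-cut theorem, max flow = min cut = 23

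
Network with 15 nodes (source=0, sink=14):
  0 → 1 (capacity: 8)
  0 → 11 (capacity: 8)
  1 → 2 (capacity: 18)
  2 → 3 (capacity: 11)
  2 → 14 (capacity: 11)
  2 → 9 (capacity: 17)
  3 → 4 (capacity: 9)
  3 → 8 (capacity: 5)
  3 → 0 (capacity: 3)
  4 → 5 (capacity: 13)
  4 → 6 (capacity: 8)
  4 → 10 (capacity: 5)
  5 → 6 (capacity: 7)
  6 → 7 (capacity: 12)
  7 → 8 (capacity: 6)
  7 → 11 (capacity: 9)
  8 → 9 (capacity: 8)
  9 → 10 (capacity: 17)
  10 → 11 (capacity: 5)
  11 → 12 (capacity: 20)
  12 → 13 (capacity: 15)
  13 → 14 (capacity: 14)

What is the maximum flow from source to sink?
Maximum flow = 16

Max flow: 16

Flow assignment:
  0 → 1: 8/8
  0 → 11: 8/8
  1 → 2: 8/18
  2 → 14: 8/11
  11 → 12: 8/20
  12 → 13: 8/15
  13 → 14: 8/14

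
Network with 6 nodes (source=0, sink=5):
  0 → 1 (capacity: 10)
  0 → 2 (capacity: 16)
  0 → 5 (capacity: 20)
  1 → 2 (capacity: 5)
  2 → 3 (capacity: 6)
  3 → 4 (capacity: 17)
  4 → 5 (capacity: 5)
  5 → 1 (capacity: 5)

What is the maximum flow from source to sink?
Maximum flow = 25

Max flow: 25

Flow assignment:
  0 → 1: 5/10
  0 → 5: 20/20
  1 → 2: 5/5
  2 → 3: 5/6
  3 → 4: 5/17
  4 → 5: 5/5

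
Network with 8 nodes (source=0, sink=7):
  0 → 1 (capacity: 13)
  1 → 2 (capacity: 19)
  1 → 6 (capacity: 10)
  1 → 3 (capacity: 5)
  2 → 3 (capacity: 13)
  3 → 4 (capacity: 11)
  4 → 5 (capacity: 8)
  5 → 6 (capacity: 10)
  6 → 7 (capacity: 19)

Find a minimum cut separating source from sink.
Min cut value = 13, edges: (0,1)

Min cut value: 13
Partition: S = [0], T = [1, 2, 3, 4, 5, 6, 7]
Cut edges: (0,1)

By max-flow min-cut theorem, max flow = min cut = 13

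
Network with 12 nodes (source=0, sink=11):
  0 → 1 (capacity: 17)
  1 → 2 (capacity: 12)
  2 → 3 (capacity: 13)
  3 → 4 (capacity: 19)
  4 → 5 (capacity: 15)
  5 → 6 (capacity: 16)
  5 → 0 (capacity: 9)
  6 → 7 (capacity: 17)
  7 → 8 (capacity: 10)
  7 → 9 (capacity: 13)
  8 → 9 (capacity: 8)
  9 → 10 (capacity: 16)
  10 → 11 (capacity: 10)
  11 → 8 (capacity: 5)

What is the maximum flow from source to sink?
Maximum flow = 10

Max flow: 10

Flow assignment:
  0 → 1: 12/17
  1 → 2: 12/12
  2 → 3: 12/13
  3 → 4: 12/19
  4 → 5: 12/15
  5 → 6: 10/16
  5 → 0: 2/9
  6 → 7: 10/17
  7 → 9: 10/13
  9 → 10: 10/16
  10 → 11: 10/10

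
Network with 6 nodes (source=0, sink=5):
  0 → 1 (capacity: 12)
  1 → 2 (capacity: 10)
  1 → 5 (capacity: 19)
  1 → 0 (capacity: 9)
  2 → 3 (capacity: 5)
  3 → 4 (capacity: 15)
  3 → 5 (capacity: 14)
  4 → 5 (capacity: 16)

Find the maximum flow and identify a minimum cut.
Max flow = 12, Min cut edges: (0,1)

Maximum flow: 12
Minimum cut: (0,1)
Partition: S = [0], T = [1, 2, 3, 4, 5]

Max-flow min-cut theorem verified: both equal 12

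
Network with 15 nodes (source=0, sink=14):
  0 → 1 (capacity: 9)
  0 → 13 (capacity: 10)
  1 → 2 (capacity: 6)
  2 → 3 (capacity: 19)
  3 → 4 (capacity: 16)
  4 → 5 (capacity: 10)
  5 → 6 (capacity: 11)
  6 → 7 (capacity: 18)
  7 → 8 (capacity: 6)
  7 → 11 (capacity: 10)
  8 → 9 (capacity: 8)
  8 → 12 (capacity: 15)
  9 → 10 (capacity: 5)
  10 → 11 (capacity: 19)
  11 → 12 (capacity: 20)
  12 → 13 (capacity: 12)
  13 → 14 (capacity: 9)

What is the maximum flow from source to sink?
Maximum flow = 9

Max flow: 9

Flow assignment:
  0 → 1: 6/9
  0 → 13: 3/10
  1 → 2: 6/6
  2 → 3: 6/19
  3 → 4: 6/16
  4 → 5: 6/10
  5 → 6: 6/11
  6 → 7: 6/18
  7 → 8: 6/6
  8 → 12: 6/15
  12 → 13: 6/12
  13 → 14: 9/9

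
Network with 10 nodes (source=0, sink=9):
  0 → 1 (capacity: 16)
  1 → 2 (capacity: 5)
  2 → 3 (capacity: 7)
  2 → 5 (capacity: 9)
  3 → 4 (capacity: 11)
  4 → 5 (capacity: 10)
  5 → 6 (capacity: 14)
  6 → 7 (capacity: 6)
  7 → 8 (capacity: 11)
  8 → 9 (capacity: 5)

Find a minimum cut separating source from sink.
Min cut value = 5, edges: (8,9)

Min cut value: 5
Partition: S = [0, 1, 2, 3, 4, 5, 6, 7, 8], T = [9]
Cut edges: (8,9)

By max-flow min-cut theorem, max flow = min cut = 5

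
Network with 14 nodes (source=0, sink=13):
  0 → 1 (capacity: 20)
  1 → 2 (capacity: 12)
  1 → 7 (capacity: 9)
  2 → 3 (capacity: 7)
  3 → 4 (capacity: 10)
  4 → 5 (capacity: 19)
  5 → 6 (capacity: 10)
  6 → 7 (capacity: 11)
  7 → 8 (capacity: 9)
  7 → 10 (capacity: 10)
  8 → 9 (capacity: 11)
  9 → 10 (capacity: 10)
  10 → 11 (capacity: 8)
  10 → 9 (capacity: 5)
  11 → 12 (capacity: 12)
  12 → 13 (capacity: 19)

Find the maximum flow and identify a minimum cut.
Max flow = 8, Min cut edges: (10,11)

Maximum flow: 8
Minimum cut: (10,11)
Partition: S = [0, 1, 2, 3, 4, 5, 6, 7, 8, 9, 10], T = [11, 12, 13]

Max-flow min-cut theorem verified: both equal 8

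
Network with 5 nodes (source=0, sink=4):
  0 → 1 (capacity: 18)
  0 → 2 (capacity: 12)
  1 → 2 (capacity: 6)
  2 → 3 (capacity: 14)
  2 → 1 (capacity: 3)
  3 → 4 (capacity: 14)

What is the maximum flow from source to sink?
Maximum flow = 14

Max flow: 14

Flow assignment:
  0 → 1: 6/18
  0 → 2: 8/12
  1 → 2: 6/6
  2 → 3: 14/14
  3 → 4: 14/14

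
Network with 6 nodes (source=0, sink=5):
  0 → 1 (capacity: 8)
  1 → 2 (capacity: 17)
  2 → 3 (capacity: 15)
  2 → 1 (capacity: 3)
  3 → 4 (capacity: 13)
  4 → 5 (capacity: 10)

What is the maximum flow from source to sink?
Maximum flow = 8

Max flow: 8

Flow assignment:
  0 → 1: 8/8
  1 → 2: 8/17
  2 → 3: 8/15
  3 → 4: 8/13
  4 → 5: 8/10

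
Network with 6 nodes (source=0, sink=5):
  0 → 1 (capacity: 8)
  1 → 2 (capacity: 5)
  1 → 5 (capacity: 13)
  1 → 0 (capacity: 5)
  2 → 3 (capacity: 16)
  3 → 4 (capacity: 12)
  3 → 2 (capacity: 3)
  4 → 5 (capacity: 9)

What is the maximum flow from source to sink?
Maximum flow = 8

Max flow: 8

Flow assignment:
  0 → 1: 8/8
  1 → 5: 8/13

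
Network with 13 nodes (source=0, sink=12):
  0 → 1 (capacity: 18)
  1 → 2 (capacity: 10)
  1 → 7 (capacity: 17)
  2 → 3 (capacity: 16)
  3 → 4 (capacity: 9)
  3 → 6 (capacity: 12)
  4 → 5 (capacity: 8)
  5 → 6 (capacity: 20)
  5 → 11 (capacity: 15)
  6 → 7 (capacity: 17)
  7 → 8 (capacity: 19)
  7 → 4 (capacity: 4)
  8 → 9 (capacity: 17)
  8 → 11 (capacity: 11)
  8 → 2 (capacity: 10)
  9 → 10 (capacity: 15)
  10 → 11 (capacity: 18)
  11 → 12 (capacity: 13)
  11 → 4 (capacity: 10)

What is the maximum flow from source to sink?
Maximum flow = 13

Max flow: 13

Flow assignment:
  0 → 1: 13/18
  1 → 7: 13/17
  7 → 8: 13/19
  8 → 9: 2/17
  8 → 11: 11/11
  9 → 10: 2/15
  10 → 11: 2/18
  11 → 12: 13/13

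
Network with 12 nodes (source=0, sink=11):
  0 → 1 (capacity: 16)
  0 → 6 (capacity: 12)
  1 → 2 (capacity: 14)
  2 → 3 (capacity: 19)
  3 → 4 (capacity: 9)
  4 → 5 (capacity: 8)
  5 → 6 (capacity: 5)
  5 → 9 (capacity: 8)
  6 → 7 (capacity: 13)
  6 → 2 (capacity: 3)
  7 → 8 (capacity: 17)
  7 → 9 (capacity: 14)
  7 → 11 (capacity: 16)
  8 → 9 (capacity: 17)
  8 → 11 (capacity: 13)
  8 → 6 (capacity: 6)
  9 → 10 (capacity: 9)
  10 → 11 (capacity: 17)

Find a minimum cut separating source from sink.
Min cut value = 20, edges: (0,6), (4,5)

Min cut value: 20
Partition: S = [0, 1, 2, 3, 4], T = [5, 6, 7, 8, 9, 10, 11]
Cut edges: (0,6), (4,5)

By max-flow min-cut theorem, max flow = min cut = 20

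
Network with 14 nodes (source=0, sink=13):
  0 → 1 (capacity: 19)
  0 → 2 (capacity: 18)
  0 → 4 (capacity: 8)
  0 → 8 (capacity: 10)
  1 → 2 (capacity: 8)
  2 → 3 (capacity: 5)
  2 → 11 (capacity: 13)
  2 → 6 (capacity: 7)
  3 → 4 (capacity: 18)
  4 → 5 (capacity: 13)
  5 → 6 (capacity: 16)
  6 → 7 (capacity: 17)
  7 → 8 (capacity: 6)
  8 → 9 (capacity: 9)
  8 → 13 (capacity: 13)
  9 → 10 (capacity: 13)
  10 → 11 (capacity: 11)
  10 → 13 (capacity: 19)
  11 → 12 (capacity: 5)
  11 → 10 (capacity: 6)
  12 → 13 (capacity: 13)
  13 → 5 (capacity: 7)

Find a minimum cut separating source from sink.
Min cut value = 27, edges: (0,8), (7,8), (11,12), (11,10)

Min cut value: 27
Partition: S = [0, 1, 2, 3, 4, 5, 6, 7, 11], T = [8, 9, 10, 12, 13]
Cut edges: (0,8), (7,8), (11,12), (11,10)

By max-flow min-cut theorem, max flow = min cut = 27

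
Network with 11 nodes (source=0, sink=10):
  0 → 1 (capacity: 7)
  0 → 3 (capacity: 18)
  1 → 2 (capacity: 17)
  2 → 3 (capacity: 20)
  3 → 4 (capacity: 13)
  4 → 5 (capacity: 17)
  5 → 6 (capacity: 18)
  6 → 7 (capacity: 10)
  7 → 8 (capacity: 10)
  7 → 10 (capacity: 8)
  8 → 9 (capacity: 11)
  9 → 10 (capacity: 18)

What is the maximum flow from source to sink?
Maximum flow = 10

Max flow: 10

Flow assignment:
  0 → 1: 7/7
  0 → 3: 3/18
  1 → 2: 7/17
  2 → 3: 7/20
  3 → 4: 10/13
  4 → 5: 10/17
  5 → 6: 10/18
  6 → 7: 10/10
  7 → 8: 2/10
  7 → 10: 8/8
  8 → 9: 2/11
  9 → 10: 2/18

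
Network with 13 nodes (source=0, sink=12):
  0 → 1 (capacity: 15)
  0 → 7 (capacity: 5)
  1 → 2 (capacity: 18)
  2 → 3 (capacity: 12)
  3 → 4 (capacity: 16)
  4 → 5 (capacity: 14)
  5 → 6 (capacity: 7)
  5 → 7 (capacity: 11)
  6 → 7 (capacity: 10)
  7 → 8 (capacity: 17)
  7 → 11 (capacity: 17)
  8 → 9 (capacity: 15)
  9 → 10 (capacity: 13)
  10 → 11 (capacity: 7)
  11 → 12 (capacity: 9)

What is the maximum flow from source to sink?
Maximum flow = 9

Max flow: 9

Flow assignment:
  0 → 1: 9/15
  1 → 2: 9/18
  2 → 3: 9/12
  3 → 4: 9/16
  4 → 5: 9/14
  5 → 7: 9/11
  7 → 11: 9/17
  11 → 12: 9/9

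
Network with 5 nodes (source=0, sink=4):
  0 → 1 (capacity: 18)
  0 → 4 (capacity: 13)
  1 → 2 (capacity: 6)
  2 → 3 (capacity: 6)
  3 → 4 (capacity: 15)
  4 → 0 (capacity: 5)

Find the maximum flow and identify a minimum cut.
Max flow = 19, Min cut edges: (0,4), (2,3)

Maximum flow: 19
Minimum cut: (0,4), (2,3)
Partition: S = [0, 1, 2], T = [3, 4]

Max-flow min-cut theorem verified: both equal 19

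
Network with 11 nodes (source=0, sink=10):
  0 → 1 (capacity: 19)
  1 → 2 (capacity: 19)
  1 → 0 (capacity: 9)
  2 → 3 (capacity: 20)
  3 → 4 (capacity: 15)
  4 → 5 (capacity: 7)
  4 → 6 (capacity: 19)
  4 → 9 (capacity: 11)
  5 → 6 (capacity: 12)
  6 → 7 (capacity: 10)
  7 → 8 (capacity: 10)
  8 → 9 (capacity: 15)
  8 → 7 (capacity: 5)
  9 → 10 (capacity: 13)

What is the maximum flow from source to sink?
Maximum flow = 13

Max flow: 13

Flow assignment:
  0 → 1: 13/19
  1 → 2: 13/19
  2 → 3: 13/20
  3 → 4: 13/15
  4 → 6: 4/19
  4 → 9: 9/11
  6 → 7: 4/10
  7 → 8: 4/10
  8 → 9: 4/15
  9 → 10: 13/13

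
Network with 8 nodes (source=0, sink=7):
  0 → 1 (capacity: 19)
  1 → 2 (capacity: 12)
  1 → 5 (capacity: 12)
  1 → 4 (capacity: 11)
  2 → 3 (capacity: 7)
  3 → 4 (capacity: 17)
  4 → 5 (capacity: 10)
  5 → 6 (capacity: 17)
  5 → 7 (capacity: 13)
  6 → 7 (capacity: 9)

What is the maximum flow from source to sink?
Maximum flow = 19

Max flow: 19

Flow assignment:
  0 → 1: 19/19
  1 → 5: 12/12
  1 → 4: 7/11
  4 → 5: 7/10
  5 → 6: 6/17
  5 → 7: 13/13
  6 → 7: 6/9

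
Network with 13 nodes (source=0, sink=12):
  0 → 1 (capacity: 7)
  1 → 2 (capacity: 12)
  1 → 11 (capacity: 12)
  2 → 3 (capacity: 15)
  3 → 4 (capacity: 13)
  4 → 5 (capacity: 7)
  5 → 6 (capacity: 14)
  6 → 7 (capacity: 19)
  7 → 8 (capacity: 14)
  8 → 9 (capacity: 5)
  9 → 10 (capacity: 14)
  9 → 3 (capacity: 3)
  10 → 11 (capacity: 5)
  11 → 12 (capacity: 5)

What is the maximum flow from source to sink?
Maximum flow = 5

Max flow: 5

Flow assignment:
  0 → 1: 5/7
  1 → 11: 5/12
  11 → 12: 5/5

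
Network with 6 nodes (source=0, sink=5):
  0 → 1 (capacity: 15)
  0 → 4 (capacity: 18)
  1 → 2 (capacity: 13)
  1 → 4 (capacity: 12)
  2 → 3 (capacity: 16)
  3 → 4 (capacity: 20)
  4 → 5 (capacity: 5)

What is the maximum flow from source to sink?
Maximum flow = 5

Max flow: 5

Flow assignment:
  0 → 1: 5/15
  1 → 2: 3/13
  1 → 4: 2/12
  2 → 3: 3/16
  3 → 4: 3/20
  4 → 5: 5/5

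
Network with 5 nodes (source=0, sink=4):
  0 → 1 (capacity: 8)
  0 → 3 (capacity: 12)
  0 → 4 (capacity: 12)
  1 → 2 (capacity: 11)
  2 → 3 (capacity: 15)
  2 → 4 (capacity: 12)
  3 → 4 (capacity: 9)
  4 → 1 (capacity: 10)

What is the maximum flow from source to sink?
Maximum flow = 29

Max flow: 29

Flow assignment:
  0 → 1: 8/8
  0 → 3: 9/12
  0 → 4: 12/12
  1 → 2: 8/11
  2 → 4: 8/12
  3 → 4: 9/9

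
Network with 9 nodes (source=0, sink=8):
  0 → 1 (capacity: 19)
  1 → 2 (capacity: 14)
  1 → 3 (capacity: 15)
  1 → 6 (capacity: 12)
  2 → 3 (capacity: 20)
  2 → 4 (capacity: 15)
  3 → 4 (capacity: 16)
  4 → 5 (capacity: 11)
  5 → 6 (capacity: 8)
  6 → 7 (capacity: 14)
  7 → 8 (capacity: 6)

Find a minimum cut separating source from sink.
Min cut value = 6, edges: (7,8)

Min cut value: 6
Partition: S = [0, 1, 2, 3, 4, 5, 6, 7], T = [8]
Cut edges: (7,8)

By max-flow min-cut theorem, max flow = min cut = 6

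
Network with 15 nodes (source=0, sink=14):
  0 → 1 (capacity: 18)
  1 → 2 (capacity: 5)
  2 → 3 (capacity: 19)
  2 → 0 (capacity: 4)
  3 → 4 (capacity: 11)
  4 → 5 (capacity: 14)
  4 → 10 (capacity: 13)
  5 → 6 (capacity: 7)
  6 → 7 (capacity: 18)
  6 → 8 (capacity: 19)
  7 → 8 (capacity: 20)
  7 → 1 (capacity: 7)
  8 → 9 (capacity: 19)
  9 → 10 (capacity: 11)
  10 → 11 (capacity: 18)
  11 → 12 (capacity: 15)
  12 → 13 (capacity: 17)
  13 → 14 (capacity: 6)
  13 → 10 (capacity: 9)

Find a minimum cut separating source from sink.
Min cut value = 5, edges: (1,2)

Min cut value: 5
Partition: S = [0, 1], T = [2, 3, 4, 5, 6, 7, 8, 9, 10, 11, 12, 13, 14]
Cut edges: (1,2)

By max-flow min-cut theorem, max flow = min cut = 5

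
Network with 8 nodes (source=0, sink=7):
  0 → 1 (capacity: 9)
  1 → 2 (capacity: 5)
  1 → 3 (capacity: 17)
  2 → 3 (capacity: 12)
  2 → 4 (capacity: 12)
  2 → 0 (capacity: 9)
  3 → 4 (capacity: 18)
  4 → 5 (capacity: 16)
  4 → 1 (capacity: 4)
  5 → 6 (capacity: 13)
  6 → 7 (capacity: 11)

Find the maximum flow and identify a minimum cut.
Max flow = 9, Min cut edges: (0,1)

Maximum flow: 9
Minimum cut: (0,1)
Partition: S = [0], T = [1, 2, 3, 4, 5, 6, 7]

Max-flow min-cut theorem verified: both equal 9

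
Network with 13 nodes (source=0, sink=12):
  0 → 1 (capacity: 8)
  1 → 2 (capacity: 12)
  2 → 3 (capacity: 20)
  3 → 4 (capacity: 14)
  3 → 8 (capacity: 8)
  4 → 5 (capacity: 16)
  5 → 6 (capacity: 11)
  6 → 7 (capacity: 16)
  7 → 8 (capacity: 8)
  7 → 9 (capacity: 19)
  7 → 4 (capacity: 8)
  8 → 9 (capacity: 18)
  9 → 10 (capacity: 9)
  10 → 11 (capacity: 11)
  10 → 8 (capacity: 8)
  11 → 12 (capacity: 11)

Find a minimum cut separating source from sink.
Min cut value = 8, edges: (0,1)

Min cut value: 8
Partition: S = [0], T = [1, 2, 3, 4, 5, 6, 7, 8, 9, 10, 11, 12]
Cut edges: (0,1)

By max-flow min-cut theorem, max flow = min cut = 8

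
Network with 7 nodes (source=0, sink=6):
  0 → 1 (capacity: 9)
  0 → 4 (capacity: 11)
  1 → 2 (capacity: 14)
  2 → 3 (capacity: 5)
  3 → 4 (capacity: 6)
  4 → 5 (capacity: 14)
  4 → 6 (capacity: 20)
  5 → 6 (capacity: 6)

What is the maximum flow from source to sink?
Maximum flow = 16

Max flow: 16

Flow assignment:
  0 → 1: 5/9
  0 → 4: 11/11
  1 → 2: 5/14
  2 → 3: 5/5
  3 → 4: 5/6
  4 → 6: 16/20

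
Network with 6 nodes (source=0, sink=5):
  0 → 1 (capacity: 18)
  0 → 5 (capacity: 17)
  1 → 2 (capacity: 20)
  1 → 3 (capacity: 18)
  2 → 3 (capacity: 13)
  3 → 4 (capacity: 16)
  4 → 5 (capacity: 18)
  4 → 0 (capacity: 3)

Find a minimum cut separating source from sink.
Min cut value = 33, edges: (0,5), (3,4)

Min cut value: 33
Partition: S = [0, 1, 2, 3], T = [4, 5]
Cut edges: (0,5), (3,4)

By max-flow min-cut theorem, max flow = min cut = 33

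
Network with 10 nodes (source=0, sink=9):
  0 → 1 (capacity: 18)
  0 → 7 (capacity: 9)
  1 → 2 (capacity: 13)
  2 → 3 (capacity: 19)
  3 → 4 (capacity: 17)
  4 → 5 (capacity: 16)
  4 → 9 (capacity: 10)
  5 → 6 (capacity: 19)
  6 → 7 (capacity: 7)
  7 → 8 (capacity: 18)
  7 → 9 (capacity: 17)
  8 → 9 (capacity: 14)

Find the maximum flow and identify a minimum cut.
Max flow = 22, Min cut edges: (0,7), (1,2)

Maximum flow: 22
Minimum cut: (0,7), (1,2)
Partition: S = [0, 1], T = [2, 3, 4, 5, 6, 7, 8, 9]

Max-flow min-cut theorem verified: both equal 22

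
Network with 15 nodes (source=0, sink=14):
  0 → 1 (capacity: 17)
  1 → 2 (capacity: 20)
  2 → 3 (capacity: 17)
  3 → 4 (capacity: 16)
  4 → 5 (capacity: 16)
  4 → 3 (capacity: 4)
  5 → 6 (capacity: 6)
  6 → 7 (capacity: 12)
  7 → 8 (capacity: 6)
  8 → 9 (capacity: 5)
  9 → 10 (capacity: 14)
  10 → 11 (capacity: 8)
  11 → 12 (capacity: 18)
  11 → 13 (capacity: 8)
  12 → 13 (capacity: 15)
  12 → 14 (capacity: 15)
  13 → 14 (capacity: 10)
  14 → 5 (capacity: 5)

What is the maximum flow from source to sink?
Maximum flow = 5

Max flow: 5

Flow assignment:
  0 → 1: 5/17
  1 → 2: 5/20
  2 → 3: 5/17
  3 → 4: 5/16
  4 → 5: 5/16
  5 → 6: 5/6
  6 → 7: 5/12
  7 → 8: 5/6
  8 → 9: 5/5
  9 → 10: 5/14
  10 → 11: 5/8
  11 → 12: 5/18
  12 → 14: 5/15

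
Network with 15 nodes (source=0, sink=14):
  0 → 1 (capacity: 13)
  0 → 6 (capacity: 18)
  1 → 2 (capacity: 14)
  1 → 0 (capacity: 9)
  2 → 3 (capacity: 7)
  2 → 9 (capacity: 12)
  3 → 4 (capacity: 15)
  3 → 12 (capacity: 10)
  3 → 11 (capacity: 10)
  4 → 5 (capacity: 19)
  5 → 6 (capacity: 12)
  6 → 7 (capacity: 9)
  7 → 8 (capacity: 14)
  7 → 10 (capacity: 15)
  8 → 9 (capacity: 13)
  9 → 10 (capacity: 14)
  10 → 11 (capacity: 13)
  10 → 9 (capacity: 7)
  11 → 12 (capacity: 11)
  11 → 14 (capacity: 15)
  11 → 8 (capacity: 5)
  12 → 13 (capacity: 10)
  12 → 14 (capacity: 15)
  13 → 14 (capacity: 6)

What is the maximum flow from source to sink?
Maximum flow = 20

Max flow: 20

Flow assignment:
  0 → 1: 11/13
  0 → 6: 9/18
  1 → 2: 11/14
  2 → 3: 7/7
  2 → 9: 4/12
  3 → 12: 7/10
  6 → 7: 9/9
  7 → 8: 2/14
  7 → 10: 7/15
  8 → 9: 2/13
  9 → 10: 6/14
  10 → 11: 13/13
  11 → 14: 13/15
  12 → 14: 7/15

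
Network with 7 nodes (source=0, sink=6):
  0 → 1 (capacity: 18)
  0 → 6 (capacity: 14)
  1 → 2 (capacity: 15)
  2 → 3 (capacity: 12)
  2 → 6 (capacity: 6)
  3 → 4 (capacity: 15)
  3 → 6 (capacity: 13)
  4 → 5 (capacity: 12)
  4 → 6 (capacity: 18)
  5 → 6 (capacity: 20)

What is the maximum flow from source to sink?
Maximum flow = 29

Max flow: 29

Flow assignment:
  0 → 1: 15/18
  0 → 6: 14/14
  1 → 2: 15/15
  2 → 3: 9/12
  2 → 6: 6/6
  3 → 6: 9/13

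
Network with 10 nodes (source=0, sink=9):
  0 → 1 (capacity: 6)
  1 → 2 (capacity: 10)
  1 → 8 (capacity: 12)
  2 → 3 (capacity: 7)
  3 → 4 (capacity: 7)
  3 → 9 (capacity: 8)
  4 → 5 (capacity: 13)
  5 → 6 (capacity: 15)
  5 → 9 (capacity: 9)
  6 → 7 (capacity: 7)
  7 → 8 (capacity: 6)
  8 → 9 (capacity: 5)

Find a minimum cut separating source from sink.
Min cut value = 6, edges: (0,1)

Min cut value: 6
Partition: S = [0], T = [1, 2, 3, 4, 5, 6, 7, 8, 9]
Cut edges: (0,1)

By max-flow min-cut theorem, max flow = min cut = 6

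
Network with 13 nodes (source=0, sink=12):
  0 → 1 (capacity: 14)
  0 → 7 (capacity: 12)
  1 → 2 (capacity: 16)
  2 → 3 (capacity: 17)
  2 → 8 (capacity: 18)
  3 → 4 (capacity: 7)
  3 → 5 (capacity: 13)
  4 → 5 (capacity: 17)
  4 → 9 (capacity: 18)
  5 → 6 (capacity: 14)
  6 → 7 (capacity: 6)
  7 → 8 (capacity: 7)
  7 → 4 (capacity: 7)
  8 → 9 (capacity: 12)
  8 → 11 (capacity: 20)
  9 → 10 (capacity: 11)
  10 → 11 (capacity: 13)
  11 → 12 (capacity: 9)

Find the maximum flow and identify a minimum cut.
Max flow = 9, Min cut edges: (11,12)

Maximum flow: 9
Minimum cut: (11,12)
Partition: S = [0, 1, 2, 3, 4, 5, 6, 7, 8, 9, 10, 11], T = [12]

Max-flow min-cut theorem verified: both equal 9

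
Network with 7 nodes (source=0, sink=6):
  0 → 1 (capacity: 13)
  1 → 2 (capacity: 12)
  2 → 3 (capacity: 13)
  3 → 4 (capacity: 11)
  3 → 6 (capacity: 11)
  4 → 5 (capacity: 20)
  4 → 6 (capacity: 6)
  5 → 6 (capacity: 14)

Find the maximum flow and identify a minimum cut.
Max flow = 12, Min cut edges: (1,2)

Maximum flow: 12
Minimum cut: (1,2)
Partition: S = [0, 1], T = [2, 3, 4, 5, 6]

Max-flow min-cut theorem verified: both equal 12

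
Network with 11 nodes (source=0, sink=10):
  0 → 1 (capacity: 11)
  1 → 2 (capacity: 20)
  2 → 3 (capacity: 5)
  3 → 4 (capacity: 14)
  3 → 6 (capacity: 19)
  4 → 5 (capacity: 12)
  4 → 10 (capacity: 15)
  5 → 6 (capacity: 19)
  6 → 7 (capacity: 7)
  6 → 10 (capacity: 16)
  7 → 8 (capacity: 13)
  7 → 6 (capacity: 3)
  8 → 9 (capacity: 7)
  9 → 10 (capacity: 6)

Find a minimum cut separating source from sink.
Min cut value = 5, edges: (2,3)

Min cut value: 5
Partition: S = [0, 1, 2], T = [3, 4, 5, 6, 7, 8, 9, 10]
Cut edges: (2,3)

By max-flow min-cut theorem, max flow = min cut = 5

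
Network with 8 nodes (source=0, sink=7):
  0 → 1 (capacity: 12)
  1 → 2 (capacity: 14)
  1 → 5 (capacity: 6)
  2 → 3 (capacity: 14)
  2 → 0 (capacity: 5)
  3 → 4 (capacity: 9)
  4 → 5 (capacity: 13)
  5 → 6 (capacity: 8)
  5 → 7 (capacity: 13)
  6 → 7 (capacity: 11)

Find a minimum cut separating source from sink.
Min cut value = 12, edges: (0,1)

Min cut value: 12
Partition: S = [0], T = [1, 2, 3, 4, 5, 6, 7]
Cut edges: (0,1)

By max-flow min-cut theorem, max flow = min cut = 12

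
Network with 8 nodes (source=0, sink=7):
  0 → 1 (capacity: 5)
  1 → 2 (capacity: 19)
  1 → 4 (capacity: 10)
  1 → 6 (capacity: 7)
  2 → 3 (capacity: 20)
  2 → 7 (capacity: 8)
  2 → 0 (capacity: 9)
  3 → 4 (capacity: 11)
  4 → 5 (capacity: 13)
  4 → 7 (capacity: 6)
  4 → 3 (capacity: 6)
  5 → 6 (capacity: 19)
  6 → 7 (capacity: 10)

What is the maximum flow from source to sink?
Maximum flow = 5

Max flow: 5

Flow assignment:
  0 → 1: 5/5
  1 → 2: 5/19
  2 → 7: 5/8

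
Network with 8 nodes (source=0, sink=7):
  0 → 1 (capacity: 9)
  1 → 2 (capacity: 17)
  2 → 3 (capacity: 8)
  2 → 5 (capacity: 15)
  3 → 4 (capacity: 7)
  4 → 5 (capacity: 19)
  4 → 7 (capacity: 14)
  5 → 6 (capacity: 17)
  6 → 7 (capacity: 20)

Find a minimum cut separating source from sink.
Min cut value = 9, edges: (0,1)

Min cut value: 9
Partition: S = [0], T = [1, 2, 3, 4, 5, 6, 7]
Cut edges: (0,1)

By max-flow min-cut theorem, max flow = min cut = 9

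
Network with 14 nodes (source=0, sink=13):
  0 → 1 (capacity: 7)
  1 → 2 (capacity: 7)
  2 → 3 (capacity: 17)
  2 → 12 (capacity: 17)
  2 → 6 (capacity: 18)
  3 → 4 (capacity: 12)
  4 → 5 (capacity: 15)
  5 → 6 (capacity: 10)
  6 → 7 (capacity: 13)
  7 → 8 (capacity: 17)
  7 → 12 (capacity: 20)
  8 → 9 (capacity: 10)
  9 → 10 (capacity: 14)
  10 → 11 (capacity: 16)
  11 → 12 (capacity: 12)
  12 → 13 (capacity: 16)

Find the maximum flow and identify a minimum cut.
Max flow = 7, Min cut edges: (1,2)

Maximum flow: 7
Minimum cut: (1,2)
Partition: S = [0, 1], T = [2, 3, 4, 5, 6, 7, 8, 9, 10, 11, 12, 13]

Max-flow min-cut theorem verified: both equal 7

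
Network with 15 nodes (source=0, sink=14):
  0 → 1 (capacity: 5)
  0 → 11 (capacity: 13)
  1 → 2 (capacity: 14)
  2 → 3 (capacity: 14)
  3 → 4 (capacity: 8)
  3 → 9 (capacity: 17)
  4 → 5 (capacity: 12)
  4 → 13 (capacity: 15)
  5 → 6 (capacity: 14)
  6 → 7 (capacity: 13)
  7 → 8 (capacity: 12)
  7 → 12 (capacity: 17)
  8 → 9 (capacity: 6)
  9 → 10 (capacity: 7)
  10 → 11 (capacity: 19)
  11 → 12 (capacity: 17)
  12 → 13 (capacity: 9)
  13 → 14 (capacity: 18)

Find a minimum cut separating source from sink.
Min cut value = 14, edges: (0,1), (12,13)

Min cut value: 14
Partition: S = [0, 5, 6, 7, 8, 9, 10, 11, 12], T = [1, 2, 3, 4, 13, 14]
Cut edges: (0,1), (12,13)

By max-flow min-cut theorem, max flow = min cut = 14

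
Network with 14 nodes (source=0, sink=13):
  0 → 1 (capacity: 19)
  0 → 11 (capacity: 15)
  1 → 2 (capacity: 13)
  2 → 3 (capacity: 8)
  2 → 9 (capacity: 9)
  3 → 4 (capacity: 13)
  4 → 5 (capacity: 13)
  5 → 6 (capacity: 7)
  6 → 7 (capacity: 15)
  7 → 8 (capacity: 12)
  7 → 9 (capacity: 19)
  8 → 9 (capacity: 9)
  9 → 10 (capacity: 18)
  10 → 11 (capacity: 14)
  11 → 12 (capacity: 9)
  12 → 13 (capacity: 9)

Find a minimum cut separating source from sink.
Min cut value = 9, edges: (12,13)

Min cut value: 9
Partition: S = [0, 1, 2, 3, 4, 5, 6, 7, 8, 9, 10, 11, 12], T = [13]
Cut edges: (12,13)

By max-flow min-cut theorem, max flow = min cut = 9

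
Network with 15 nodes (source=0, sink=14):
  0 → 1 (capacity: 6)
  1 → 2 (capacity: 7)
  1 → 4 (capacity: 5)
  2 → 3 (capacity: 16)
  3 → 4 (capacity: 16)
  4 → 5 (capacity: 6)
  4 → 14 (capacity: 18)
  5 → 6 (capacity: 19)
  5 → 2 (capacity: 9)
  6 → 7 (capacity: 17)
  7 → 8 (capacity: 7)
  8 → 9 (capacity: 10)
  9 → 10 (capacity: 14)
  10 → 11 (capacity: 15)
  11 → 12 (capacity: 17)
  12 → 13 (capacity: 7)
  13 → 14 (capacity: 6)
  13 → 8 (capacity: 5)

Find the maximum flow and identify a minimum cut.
Max flow = 6, Min cut edges: (0,1)

Maximum flow: 6
Minimum cut: (0,1)
Partition: S = [0], T = [1, 2, 3, 4, 5, 6, 7, 8, 9, 10, 11, 12, 13, 14]

Max-flow min-cut theorem verified: both equal 6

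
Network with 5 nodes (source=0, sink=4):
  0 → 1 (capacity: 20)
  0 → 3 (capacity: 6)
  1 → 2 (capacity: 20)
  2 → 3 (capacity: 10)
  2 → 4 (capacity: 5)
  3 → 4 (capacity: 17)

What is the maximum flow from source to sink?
Maximum flow = 21

Max flow: 21

Flow assignment:
  0 → 1: 15/20
  0 → 3: 6/6
  1 → 2: 15/20
  2 → 3: 10/10
  2 → 4: 5/5
  3 → 4: 16/17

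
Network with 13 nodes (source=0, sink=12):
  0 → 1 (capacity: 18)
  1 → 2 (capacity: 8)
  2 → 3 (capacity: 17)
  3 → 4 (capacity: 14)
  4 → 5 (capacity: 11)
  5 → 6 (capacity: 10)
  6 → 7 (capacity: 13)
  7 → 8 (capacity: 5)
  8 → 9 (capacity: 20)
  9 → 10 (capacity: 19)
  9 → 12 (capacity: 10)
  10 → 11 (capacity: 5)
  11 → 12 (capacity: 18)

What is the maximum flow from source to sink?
Maximum flow = 5

Max flow: 5

Flow assignment:
  0 → 1: 5/18
  1 → 2: 5/8
  2 → 3: 5/17
  3 → 4: 5/14
  4 → 5: 5/11
  5 → 6: 5/10
  6 → 7: 5/13
  7 → 8: 5/5
  8 → 9: 5/20
  9 → 12: 5/10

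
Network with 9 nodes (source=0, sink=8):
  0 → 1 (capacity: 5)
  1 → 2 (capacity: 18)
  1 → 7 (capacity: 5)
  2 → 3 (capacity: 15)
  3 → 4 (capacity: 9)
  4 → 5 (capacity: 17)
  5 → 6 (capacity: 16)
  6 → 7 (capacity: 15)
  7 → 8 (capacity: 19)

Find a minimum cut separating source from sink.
Min cut value = 5, edges: (0,1)

Min cut value: 5
Partition: S = [0], T = [1, 2, 3, 4, 5, 6, 7, 8]
Cut edges: (0,1)

By max-flow min-cut theorem, max flow = min cut = 5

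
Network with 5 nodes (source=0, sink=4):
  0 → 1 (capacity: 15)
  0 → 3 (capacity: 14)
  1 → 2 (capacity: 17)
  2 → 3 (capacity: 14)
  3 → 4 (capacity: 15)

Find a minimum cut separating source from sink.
Min cut value = 15, edges: (3,4)

Min cut value: 15
Partition: S = [0, 1, 2, 3], T = [4]
Cut edges: (3,4)

By max-flow min-cut theorem, max flow = min cut = 15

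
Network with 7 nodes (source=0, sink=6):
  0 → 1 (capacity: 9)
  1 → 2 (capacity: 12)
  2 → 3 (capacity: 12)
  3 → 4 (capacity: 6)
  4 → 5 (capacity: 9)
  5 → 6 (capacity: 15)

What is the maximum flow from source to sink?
Maximum flow = 6

Max flow: 6

Flow assignment:
  0 → 1: 6/9
  1 → 2: 6/12
  2 → 3: 6/12
  3 → 4: 6/6
  4 → 5: 6/9
  5 → 6: 6/15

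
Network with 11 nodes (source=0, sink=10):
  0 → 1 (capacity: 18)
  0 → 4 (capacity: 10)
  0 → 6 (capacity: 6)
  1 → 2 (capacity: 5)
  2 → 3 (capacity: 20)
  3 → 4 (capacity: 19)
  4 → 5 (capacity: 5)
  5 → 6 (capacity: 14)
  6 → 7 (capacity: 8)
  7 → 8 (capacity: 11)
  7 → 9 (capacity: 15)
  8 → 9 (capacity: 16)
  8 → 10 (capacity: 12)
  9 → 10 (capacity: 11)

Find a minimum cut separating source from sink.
Min cut value = 8, edges: (6,7)

Min cut value: 8
Partition: S = [0, 1, 2, 3, 4, 5, 6], T = [7, 8, 9, 10]
Cut edges: (6,7)

By max-flow min-cut theorem, max flow = min cut = 8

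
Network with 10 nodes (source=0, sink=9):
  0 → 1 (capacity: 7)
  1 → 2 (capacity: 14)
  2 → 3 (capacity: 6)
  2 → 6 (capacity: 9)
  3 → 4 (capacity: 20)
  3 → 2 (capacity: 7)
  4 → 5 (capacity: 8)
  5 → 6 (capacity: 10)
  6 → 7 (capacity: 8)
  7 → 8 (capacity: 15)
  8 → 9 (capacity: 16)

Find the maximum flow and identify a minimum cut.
Max flow = 7, Min cut edges: (0,1)

Maximum flow: 7
Minimum cut: (0,1)
Partition: S = [0], T = [1, 2, 3, 4, 5, 6, 7, 8, 9]

Max-flow min-cut theorem verified: both equal 7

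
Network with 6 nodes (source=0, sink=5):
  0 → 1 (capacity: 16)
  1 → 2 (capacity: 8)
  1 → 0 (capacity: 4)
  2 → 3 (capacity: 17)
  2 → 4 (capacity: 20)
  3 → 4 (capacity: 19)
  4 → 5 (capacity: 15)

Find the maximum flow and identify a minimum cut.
Max flow = 8, Min cut edges: (1,2)

Maximum flow: 8
Minimum cut: (1,2)
Partition: S = [0, 1], T = [2, 3, 4, 5]

Max-flow min-cut theorem verified: both equal 8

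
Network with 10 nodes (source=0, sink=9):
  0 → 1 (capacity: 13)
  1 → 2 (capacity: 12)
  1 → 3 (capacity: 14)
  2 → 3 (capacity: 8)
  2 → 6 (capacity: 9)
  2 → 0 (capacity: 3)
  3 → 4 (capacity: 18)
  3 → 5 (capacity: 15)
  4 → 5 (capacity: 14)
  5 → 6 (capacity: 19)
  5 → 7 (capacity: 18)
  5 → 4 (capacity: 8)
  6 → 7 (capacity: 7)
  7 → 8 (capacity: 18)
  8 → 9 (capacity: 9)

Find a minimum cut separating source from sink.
Min cut value = 9, edges: (8,9)

Min cut value: 9
Partition: S = [0, 1, 2, 3, 4, 5, 6, 7, 8], T = [9]
Cut edges: (8,9)

By max-flow min-cut theorem, max flow = min cut = 9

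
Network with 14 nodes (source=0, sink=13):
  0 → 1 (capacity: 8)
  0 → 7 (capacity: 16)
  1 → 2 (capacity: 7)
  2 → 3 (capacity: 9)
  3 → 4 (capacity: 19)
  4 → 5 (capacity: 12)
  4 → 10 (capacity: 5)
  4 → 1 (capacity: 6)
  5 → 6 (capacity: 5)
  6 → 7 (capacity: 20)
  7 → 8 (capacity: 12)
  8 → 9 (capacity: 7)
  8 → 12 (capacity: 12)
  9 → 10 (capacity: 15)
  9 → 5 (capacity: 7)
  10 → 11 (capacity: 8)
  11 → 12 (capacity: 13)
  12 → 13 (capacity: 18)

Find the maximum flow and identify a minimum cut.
Max flow = 17, Min cut edges: (4,10), (7,8)

Maximum flow: 17
Minimum cut: (4,10), (7,8)
Partition: S = [0, 1, 2, 3, 4, 5, 6, 7], T = [8, 9, 10, 11, 12, 13]

Max-flow min-cut theorem verified: both equal 17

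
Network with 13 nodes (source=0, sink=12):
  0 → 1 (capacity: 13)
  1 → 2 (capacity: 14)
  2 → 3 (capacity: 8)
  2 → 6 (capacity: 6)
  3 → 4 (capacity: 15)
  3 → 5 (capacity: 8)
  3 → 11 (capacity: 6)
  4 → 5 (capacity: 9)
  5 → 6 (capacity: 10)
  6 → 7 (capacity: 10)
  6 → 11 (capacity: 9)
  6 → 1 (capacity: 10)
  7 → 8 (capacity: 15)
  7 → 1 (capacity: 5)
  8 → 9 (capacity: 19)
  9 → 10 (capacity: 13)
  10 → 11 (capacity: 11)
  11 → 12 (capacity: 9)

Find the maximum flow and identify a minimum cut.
Max flow = 9, Min cut edges: (11,12)

Maximum flow: 9
Minimum cut: (11,12)
Partition: S = [0, 1, 2, 3, 4, 5, 6, 7, 8, 9, 10, 11], T = [12]

Max-flow min-cut theorem verified: both equal 9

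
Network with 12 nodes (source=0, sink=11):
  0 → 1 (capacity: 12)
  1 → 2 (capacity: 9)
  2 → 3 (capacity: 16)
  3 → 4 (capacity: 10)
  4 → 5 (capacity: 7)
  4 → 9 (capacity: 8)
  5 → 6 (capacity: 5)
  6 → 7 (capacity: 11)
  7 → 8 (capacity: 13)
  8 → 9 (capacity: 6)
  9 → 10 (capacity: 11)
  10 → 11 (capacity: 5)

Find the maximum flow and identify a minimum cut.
Max flow = 5, Min cut edges: (10,11)

Maximum flow: 5
Minimum cut: (10,11)
Partition: S = [0, 1, 2, 3, 4, 5, 6, 7, 8, 9, 10], T = [11]

Max-flow min-cut theorem verified: both equal 5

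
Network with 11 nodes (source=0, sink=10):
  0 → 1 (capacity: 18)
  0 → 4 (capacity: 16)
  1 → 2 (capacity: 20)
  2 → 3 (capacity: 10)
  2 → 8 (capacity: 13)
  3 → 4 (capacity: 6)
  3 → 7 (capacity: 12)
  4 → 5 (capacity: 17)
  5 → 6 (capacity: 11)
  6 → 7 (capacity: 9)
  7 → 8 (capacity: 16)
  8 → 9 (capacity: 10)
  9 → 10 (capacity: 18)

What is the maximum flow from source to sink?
Maximum flow = 10

Max flow: 10

Flow assignment:
  0 → 1: 10/18
  1 → 2: 10/20
  2 → 8: 10/13
  8 → 9: 10/10
  9 → 10: 10/18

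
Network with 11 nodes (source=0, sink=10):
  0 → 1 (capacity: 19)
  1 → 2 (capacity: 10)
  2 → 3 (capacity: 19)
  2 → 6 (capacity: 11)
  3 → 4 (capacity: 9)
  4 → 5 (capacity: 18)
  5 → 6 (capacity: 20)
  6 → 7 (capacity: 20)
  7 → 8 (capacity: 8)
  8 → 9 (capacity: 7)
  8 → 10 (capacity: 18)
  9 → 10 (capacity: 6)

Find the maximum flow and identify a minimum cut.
Max flow = 8, Min cut edges: (7,8)

Maximum flow: 8
Minimum cut: (7,8)
Partition: S = [0, 1, 2, 3, 4, 5, 6, 7], T = [8, 9, 10]

Max-flow min-cut theorem verified: both equal 8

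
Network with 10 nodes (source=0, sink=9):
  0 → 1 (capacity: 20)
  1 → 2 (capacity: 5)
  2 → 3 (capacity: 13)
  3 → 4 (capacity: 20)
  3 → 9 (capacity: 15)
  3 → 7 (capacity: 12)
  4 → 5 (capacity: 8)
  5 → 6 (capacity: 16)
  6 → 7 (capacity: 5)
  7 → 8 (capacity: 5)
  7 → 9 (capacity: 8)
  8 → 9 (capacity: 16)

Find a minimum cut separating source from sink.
Min cut value = 5, edges: (1,2)

Min cut value: 5
Partition: S = [0, 1], T = [2, 3, 4, 5, 6, 7, 8, 9]
Cut edges: (1,2)

By max-flow min-cut theorem, max flow = min cut = 5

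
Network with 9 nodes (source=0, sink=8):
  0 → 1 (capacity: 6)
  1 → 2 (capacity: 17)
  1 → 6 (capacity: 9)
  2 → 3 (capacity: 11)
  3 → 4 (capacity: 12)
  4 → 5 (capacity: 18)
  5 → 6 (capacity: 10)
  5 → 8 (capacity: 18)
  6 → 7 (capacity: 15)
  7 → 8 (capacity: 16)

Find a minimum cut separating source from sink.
Min cut value = 6, edges: (0,1)

Min cut value: 6
Partition: S = [0], T = [1, 2, 3, 4, 5, 6, 7, 8]
Cut edges: (0,1)

By max-flow min-cut theorem, max flow = min cut = 6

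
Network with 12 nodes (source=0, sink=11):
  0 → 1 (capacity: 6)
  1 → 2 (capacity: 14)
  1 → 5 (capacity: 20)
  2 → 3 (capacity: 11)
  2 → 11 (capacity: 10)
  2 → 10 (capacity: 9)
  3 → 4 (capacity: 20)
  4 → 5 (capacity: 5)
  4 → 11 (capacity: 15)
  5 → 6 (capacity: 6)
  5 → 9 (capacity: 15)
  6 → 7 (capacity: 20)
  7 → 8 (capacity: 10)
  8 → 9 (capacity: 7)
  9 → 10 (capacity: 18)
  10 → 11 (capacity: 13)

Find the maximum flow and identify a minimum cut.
Max flow = 6, Min cut edges: (0,1)

Maximum flow: 6
Minimum cut: (0,1)
Partition: S = [0], T = [1, 2, 3, 4, 5, 6, 7, 8, 9, 10, 11]

Max-flow min-cut theorem verified: both equal 6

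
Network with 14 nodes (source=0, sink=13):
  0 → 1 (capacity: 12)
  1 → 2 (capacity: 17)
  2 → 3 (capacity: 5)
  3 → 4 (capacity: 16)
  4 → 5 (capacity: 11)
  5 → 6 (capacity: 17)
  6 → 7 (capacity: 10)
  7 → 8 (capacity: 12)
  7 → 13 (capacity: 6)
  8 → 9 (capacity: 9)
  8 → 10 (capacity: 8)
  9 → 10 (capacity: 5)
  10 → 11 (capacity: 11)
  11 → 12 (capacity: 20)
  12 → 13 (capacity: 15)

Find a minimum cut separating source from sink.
Min cut value = 5, edges: (2,3)

Min cut value: 5
Partition: S = [0, 1, 2], T = [3, 4, 5, 6, 7, 8, 9, 10, 11, 12, 13]
Cut edges: (2,3)

By max-flow min-cut theorem, max flow = min cut = 5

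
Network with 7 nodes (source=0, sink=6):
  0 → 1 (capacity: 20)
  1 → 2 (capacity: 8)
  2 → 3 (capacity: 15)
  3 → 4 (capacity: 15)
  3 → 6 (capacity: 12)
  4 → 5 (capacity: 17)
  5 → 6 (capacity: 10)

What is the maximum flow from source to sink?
Maximum flow = 8

Max flow: 8

Flow assignment:
  0 → 1: 8/20
  1 → 2: 8/8
  2 → 3: 8/15
  3 → 6: 8/12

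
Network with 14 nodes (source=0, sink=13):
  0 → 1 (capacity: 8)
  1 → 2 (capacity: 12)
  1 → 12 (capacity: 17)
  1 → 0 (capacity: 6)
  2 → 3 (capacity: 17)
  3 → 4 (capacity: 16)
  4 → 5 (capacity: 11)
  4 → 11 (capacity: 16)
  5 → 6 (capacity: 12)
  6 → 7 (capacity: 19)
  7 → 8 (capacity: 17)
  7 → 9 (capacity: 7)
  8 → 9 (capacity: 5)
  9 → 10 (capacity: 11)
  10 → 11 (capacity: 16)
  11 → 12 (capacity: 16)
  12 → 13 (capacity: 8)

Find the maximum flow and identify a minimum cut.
Max flow = 8, Min cut edges: (12,13)

Maximum flow: 8
Minimum cut: (12,13)
Partition: S = [0, 1, 2, 3, 4, 5, 6, 7, 8, 9, 10, 11, 12], T = [13]

Max-flow min-cut theorem verified: both equal 8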